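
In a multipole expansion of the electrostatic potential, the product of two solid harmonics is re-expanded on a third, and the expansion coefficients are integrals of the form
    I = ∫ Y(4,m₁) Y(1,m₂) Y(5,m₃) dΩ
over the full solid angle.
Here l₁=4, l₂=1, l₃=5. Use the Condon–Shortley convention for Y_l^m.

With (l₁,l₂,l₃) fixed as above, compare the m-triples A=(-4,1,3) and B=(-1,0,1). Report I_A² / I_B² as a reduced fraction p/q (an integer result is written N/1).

1/24

Same 4,1,5: normalisation and zero-m 3j drop out of the ratio.
A: Δ: 0! 8! 2! / 11! → 1/495; sum: t=0:+1/80640 = 1/80640; 3j²(4 1 5; -4 1 3) = Δ·Π!·Σ² = 1/495  (sign +1)
B: Δ: 0! 8! 2! / 11! → 1/495; sum: t=0:+1/720 = 1/720; 3j²(4 1 5; -1 0 1) = Δ·Π!·Σ² = 8/165  (sign +1)
I_A²/I_B² = (1/495)/(8/165) = 1/24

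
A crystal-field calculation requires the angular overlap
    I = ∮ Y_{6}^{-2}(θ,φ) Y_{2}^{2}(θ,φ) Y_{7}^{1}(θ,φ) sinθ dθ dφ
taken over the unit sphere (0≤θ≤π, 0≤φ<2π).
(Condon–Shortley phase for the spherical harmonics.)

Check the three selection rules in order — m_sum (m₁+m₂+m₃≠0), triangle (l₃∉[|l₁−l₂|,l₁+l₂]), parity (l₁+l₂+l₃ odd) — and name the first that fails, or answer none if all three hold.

m_sum

m₁+m₂+m₃ = -2 + 2 + 1 = 1  ✗
triangle: |6−2|=4 ≤ l₃=7 ≤ 6+2=8
parity: l₁+l₂+l₃ = 15 is odd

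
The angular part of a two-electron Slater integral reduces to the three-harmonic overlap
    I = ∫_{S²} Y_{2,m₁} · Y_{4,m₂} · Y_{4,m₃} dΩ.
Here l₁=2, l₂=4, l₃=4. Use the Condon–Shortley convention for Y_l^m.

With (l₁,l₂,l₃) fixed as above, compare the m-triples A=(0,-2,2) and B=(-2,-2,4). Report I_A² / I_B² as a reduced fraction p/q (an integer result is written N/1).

8/21

l's match ⇒ only the (l;m) 3-j factors differ between A and B.
A: triangle coeff Δ(2,4,4) = 1/13860; Σ_t [0,2]: t=0:+1/192 t=1:−1/120 t=2:+1/2880 = -1/360; (3j)²=16/3465 [(2 4 4; 0 -2 2)], sign=-1
B: triangle coeff Δ(2,4,4) = 1/13860; Σ_t [2,2]: t=2:+1/2880 = 1/2880; (3j)²=2/165 [(2 4 4; -2 -2 4)], sign=+1
I_A²/I_B² = (16/3465)/(2/165) = 8/21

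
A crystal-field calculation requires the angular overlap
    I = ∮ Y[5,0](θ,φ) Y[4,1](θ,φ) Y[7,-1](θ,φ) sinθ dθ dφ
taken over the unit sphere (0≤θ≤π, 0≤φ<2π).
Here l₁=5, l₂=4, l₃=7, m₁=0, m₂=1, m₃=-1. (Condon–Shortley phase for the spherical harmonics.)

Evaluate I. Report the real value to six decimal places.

Checks pass: Σm=0; 16 even; l₃=7∈[1,9].
(2·5+1)(2·4+1)(2·7+1) = 1485
Δ: 2! 8! 6! / 17! → 1/6126120
sum: t=0:+1/69120 t=1:−1/20736 t=2:+1/69120 = -1/51840
3j²(5 4 7; 0 0 0) = Δ·Π!·Σ² = 280/21879  (sign +1)
sum: t=0:+1/172800 t=1:−1/27648 t=2:+1/51840 = -23/2073600
3j²(5 4 7; 0 1 -1) = Δ·Π!·Σ² = 529/87516  (sign -1)
combine: 4πI² = 1485·280/21879·529/87516 = 185150/1611753
take √, sign -1: I = -0.09561096

-0.095611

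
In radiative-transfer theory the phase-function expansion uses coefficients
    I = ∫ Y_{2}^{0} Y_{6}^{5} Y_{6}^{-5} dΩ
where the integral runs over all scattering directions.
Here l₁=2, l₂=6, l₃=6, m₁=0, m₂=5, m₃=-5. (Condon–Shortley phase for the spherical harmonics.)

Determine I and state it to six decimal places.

0.126157

Rules hold: Σm=0, L=14 even, 4≤6≤8.
N = 5·13·13 = 845
Δ = 2!·2!·10!/15! = 1/90090
Racah Σ t=0..2: t=0:+1/69120 t=1:−1/14400 t=2:+1/69120 = -7/172800
⇒ 3j(2 6 6; 0 0 0)² = 14/715, sgn -1
Racah Σ t=1..2: t=1:−1/3628800 t=2:+1/1451520 = 1/2419200
⇒ 3j(2 6 6; 0 5 -5)² = 11/910, sgn -1
4πI² = N·(3j₀)²·(3jₘ)² = 1/5
I = +1·√(0.2/4π) = 0.12615663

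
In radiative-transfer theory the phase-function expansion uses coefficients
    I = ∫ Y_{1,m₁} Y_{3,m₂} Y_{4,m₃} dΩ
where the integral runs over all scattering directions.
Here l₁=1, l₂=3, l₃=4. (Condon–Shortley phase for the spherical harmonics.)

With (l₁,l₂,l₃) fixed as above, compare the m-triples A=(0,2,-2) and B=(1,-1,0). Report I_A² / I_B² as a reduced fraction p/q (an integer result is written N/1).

l's match ⇒ only the (l;m) 3-j factors differ between A and B.
A: triangle coeff Δ(1,3,4) = 1/252; Σ_t [0,0]: t=0:+1/120 = 1/120; (3j)²=1/21 [(1 3 4; 0 2 -2)], sign=+1
B: triangle coeff Δ(1,3,4) = 1/252; Σ_t [0,0]: t=0:+1/96 = 1/96; (3j)²=1/42 [(1 3 4; 1 -1 0)], sign=+1
I_A²/I_B² = (1/21)/(1/42) = 2/1

2/1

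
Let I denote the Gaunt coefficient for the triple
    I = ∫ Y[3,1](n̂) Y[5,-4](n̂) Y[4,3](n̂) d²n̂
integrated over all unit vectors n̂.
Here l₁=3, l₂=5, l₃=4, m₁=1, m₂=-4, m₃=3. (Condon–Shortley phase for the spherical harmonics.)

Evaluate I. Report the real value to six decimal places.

0.042401

m-sum 0 ✓  L=12 even ✓  2≤4≤8 ✓
Π(2lᵢ+1) = 7×11×9 = 693
triangle coeff Δ(3,5,4) = 1/180180
Σ_t [1,3]: t=1:−1/576 t=2:+1/144 t=3:−1/576 = 1/288
(3j)²=20/1001 [(3 5 4; 0 0 0)], sign=+1
Σ_t [0,1]: t=0:+1/5760 t=1:−1/4320 = -1/17280
(3j)²=7/4290 [(3 5 4; 1 -4 3)], sign=+1
⇒ 4πI² = 42/1859
I = (+1)√(42/1859/(4π)) = 0.04240138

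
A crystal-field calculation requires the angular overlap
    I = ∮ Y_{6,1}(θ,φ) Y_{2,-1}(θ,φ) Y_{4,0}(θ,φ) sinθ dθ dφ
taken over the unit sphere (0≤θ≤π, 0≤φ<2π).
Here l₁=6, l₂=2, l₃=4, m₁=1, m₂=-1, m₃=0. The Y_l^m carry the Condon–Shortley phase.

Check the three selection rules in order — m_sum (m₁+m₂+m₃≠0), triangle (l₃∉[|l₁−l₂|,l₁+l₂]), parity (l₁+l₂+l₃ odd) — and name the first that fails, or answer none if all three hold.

none

Σmᵢ = 0  ✓
l₃∈[|l₁−l₂|,l₁+l₂]=[4,8], have l₃=4  ✓
Σlᵢ = 12 ⇒ even  ✓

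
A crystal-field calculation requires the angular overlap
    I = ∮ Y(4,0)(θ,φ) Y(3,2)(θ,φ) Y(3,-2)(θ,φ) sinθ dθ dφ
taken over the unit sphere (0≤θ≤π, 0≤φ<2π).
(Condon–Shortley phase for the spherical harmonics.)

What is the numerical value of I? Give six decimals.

Checks pass: Σm=0; 10 even; l₃=3∈[1,7].
(2·4+1)(2·3+1)(2·3+1) = 441
Δ: 4! 4! 2! / 11! → 1/34650
sum: t=1:−1/72 t=2:+1/16 t=3:−1/72 = 5/144
3j²(4 3 3; 0 0 0) = Δ·Π!·Σ² = 2/77  (sign -1)
sum: t=3:−1/72 t=4:+1/576 = -7/576
3j²(4 3 3; 0 2 -2) = Δ·Π!·Σ² = 7/198  (sign +1)
combine: 4πI² = 441·2/77·7/198 = 49/121
take √, sign -1: I = -0.17951487

-0.179515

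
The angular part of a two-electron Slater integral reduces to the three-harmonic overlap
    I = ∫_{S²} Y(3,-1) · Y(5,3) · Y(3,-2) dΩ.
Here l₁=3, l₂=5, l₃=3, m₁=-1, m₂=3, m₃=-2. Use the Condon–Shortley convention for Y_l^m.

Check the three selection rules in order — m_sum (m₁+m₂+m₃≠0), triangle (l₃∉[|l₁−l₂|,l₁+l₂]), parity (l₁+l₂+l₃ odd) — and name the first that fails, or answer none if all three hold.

parity

azimuthal sum: -1 + 3 − 2 = 0  ✓
2 ≤ 3 ≤ 8 (triangle on l)  ✓
L = 3 + 5 + 3 = 11 (odd)  ✗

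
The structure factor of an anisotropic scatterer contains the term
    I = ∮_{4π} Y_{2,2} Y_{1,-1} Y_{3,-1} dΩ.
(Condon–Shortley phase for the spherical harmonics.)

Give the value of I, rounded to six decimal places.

-0.082589

m-sum 0 ✓  L=6 even ✓  1≤3≤3 ✓
Π(2lᵢ+1) = 5×3×7 = 105
triangle coeff Δ(2,1,3) = 1/105
Σ_t [0,0]: t=0:+1/4 = 1/4
(3j)²=3/35 [(2 1 3; 0 0 0)], sign=-1
Σ_t [0,0]: t=0:+1/48 = 1/48
(3j)²=1/105 [(2 1 3; 2 -1 -1)], sign=+1
⇒ 4πI² = 3/35
I = (-1)√(3/35/(4π)) = -0.08258890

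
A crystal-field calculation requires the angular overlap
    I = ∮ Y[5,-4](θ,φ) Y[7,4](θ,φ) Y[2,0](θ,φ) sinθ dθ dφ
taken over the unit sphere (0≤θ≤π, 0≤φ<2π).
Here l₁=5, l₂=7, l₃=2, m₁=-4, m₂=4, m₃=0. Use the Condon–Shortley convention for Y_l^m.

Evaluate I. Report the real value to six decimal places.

Rules hold: Σm=0, L=14 even, 2≤2≤12.
N = 11·15·5 = 825
Δ = 10!·0!·4!/15! = 1/15015
Racah Σ t=5..5: t=5:−1/57600 = -1/57600
⇒ 3j(5 7 2; 0 0 0)² = 21/715, sgn -1
Racah Σ t=9..9: t=9:−1/1451520 = -1/1451520
⇒ 3j(5 7 2; -4 4 0)² = 1/91, sgn -1
4πI² = N·(3j₀)²·(3jₘ)² = 45/169
I = +1·√(0.266272/4π) = 0.14556534

0.145565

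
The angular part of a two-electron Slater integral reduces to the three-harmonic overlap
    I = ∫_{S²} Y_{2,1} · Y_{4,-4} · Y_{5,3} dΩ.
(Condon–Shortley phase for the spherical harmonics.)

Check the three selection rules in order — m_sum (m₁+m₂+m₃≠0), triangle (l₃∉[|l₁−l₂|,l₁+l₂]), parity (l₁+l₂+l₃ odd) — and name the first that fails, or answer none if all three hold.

Σmᵢ = 0  ✓
l₃∈[|l₁−l₂|,l₁+l₂]=[2,6], have l₃=5  ✓
Σlᵢ = 11 ⇒ odd  ✗

parity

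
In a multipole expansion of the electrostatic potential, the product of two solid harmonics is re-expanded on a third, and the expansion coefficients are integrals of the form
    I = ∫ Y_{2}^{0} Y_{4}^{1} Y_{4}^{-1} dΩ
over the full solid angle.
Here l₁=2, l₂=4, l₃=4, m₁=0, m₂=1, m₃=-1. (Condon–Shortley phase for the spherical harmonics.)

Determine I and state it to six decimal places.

Checks pass: Σm=0; 10 even; l₃=4∈[2,6].
(2·2+1)(2·4+1)(2·4+1) = 405
Δ: 2! 2! 6! / 11! → 1/13860
sum: t=0:+1/192 t=1:−1/36 t=2:+1/192 = -5/288
3j²(2 4 4; 0 0 0) = Δ·Π!·Σ² = 20/693  (sign -1)
sum: t=0:+1/480 t=1:−1/48 t=2:+1/144 = -17/1440
3j²(2 4 4; 0 1 -1) = Δ·Π!·Σ² = 289/13860  (sign +1)
combine: 4πI² = 405·20/693·289/13860 = 1445/5929
take √, sign -1: I = -0.13926381

-0.139264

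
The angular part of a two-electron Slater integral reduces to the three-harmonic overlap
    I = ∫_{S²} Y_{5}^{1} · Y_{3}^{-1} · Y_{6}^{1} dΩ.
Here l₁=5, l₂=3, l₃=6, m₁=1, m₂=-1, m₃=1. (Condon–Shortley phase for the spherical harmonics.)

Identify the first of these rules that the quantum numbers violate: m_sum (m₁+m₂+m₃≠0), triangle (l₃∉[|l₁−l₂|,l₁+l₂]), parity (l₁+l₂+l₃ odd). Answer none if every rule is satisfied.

m_sum

Σmᵢ = 1  ✗
l₃∈[|l₁−l₂|,l₁+l₂]=[2,8], have l₃=6
Σlᵢ = 14 ⇒ even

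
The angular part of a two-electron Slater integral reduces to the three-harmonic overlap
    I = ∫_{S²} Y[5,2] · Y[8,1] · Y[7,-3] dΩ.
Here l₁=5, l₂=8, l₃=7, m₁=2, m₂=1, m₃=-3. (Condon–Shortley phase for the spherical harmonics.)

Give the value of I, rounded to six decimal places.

0.072624

m-sum 0 ✓  L=20 even ✓  3≤7≤13 ✓
Π(2lᵢ+1) = 11×17×15 = 2805
triangle coeff Δ(5,8,7) = 1/814773960
Σ_t [1,5]: t=1:−1/87091200 t=2:+1/4976640 t=3:−1/2073600 t=4:+1/4976640 t=5:−1/87091200 = -1/9676800
(3j)²=360/46189 [(5 8 7; 0 0 0)], sign=+1
Σ_t [0,3]: t=0:+1/1567641600 t=1:−1/38707200 t=2:+1/8709120 t=3:−1/14929920 = 71/3135283200
(3j)²=5041/1662804 [(5 8 7; 2 1 -3)], sign=+1
⇒ 4πI² = 756150/11408683
I = (+1)√(756150/11408683/(4π)) = 0.07262419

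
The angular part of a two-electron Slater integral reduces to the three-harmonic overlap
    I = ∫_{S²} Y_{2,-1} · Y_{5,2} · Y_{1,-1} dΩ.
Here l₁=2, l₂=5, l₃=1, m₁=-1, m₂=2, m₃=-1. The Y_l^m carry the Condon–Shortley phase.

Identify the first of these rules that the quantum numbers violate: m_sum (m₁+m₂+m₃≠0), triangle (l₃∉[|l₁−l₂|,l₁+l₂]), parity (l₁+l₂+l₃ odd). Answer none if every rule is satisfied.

azimuthal sum: -1 + 2 − 1 = 0  ✓
3 ≤ 1 ≤ 7 (triangle on l)  ✗
L = 2 + 5 + 1 = 8 (even)

triangle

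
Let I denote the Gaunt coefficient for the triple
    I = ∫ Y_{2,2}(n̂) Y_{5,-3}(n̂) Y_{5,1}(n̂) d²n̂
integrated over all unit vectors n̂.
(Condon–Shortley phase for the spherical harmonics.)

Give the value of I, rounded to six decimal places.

Rules hold: Σm=0, L=12 even, 3≤5≤7.
N = 5·11·11 = 605
Δ = 2!·2!·8!/13! = 1/38610
Racah Σ t=0..2: t=0:+1/2880 t=1:−1/576 t=2:+1/2880 = -1/960
⇒ 3j(2 5 5; 0 0 0)² = 10/429, sgn +1
Racah Σ t=0..0: t=0:+1/5760 = 1/5760
⇒ 3j(2 5 5; 2 -3 1)² = 56/2145, sgn +1
4πI² = N·(3j₀)²·(3jₘ)² = 560/1521
I = +1·√(0.368179/4π) = 0.17116875

0.171169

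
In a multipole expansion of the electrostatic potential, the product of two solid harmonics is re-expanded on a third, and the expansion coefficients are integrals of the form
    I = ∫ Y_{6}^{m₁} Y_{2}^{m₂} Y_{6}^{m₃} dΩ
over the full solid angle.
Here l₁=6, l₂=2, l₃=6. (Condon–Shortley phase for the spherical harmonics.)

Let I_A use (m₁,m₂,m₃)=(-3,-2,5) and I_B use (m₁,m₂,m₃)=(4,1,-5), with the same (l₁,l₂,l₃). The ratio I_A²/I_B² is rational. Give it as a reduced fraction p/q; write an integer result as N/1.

Same 6,2,6: normalisation and zero-m 3j drop out of the ratio.
A: Δ: 2! 10! 2! / 15! → 1/90090; sum: t=0:+1/1451520 = 1/1451520; 3j²(6 2 6; -3 -2 5) = Δ·Π!·Σ² = 1/91  (sign -1)
B: Δ: 2! 10! 2! / 15! → 1/90090; sum: t=1:−1/725760 t=2:+1/7257600 = -1/806400; 3j²(6 2 6; 4 1 -5) = Δ·Π!·Σ² = 27/910  (sign +1)
I_A²/I_B² = (1/91)/(27/910) = 10/27

10/27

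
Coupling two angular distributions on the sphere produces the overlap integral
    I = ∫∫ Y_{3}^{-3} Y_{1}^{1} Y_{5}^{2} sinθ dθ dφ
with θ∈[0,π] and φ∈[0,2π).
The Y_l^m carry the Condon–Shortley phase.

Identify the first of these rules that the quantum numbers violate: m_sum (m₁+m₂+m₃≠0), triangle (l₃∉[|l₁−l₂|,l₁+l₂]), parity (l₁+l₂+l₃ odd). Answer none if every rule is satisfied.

triangle

azimuthal sum: -3 + 1 + 2 = 0  ✓
2 ≤ 5 ≤ 4 (triangle on l)  ✗
L = 3 + 1 + 5 = 9 (odd)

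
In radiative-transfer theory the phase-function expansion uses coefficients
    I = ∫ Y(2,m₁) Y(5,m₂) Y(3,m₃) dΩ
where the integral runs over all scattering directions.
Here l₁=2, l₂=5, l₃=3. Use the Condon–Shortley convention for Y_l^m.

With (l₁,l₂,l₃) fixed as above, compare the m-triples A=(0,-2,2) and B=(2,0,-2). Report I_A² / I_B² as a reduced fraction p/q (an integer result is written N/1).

Same 2,5,3: normalisation and zero-m 3j drop out of the ratio.
A: Δ: 4! 0! 6! / 11! → 1/2310; sum: t=2:+1/480 = 1/480; 3j²(2 5 3; 0 -2 2) = Δ·Π!·Σ² = 3/110  (sign -1)
B: Δ: 4! 0! 6! / 11! → 1/2310; sum: t=0:+1/2880 = 1/2880; 3j²(2 5 3; 2 0 -2) = Δ·Π!·Σ² = 1/462  (sign -1)
I_A²/I_B² = (3/110)/(1/462) = 63/5

63/5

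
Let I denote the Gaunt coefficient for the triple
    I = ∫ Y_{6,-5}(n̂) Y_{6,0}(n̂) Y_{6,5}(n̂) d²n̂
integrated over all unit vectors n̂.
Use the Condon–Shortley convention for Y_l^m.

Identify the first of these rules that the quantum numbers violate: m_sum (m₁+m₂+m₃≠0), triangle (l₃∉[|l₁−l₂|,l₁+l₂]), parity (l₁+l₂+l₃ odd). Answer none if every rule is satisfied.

Σmᵢ = 0  ✓
l₃∈[|l₁−l₂|,l₁+l₂]=[0,12], have l₃=6  ✓
Σlᵢ = 18 ⇒ even  ✓

none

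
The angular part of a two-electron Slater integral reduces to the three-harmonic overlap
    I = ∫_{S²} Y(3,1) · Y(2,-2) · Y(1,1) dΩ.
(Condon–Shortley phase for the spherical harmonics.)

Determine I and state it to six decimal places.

Rules hold: Σm=0, L=6 even, 1≤1≤5.
N = 7·5·3 = 105
Δ = 4!·2!·0!/7! = 1/105
Racah Σ t=2..2: t=2:+1/4 = 1/4
⇒ 3j(3 2 1; 0 0 0)² = 3/35, sgn -1
Racah Σ t=0..0: t=0:+1/48 = 1/48
⇒ 3j(3 2 1; 1 -2 1)² = 1/105, sgn +1
4πI² = N·(3j₀)²·(3jₘ)² = 3/35
I = -1·√(0.0857143/4π) = -0.08258890

-0.082589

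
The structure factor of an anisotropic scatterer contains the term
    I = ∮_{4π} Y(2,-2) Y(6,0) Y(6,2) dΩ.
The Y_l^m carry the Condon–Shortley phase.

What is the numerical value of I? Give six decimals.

-0.191909

Checks pass: Σm=0; 14 even; l₃=6∈[4,8].
(2·2+1)(2·6+1)(2·6+1) = 845
Δ: 2! 2! 10! / 15! → 1/90090
sum: t=0:+1/69120 t=1:−1/14400 t=2:+1/69120 = -7/172800
3j²(2 6 6; 0 0 0) = Δ·Π!·Σ² = 14/715  (sign -1)
sum: t=2:+1/69120 = 1/69120
3j²(2 6 6; -2 0 2) = Δ·Π!·Σ² = 4/143  (sign +1)
combine: 4πI² = 845·14/715·4/143 = 56/121
take √, sign -1: I = -0.19190947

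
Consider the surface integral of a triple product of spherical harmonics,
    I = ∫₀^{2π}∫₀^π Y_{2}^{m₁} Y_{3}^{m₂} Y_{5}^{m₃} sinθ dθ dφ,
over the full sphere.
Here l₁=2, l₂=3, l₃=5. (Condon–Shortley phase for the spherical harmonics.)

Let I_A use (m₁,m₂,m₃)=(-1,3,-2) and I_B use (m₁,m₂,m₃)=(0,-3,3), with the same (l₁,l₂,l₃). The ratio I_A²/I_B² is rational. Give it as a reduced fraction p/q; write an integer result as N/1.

Shared (l₁,l₂,l₃)=(2,3,5): N and (l;000)² cancel in I_A²/I_B².
A: Δ = 0!·4!·6!/11! = 1/2310; Racah Σ t=0..0: t=0:+1/4320 = 1/4320; ⇒ 3j(2 3 5; -1 3 -2)² = 1/330, sgn -1
B: Δ = 0!·4!·6!/11! = 1/2310; Racah Σ t=0..0: t=0:+1/2880 = 1/2880; ⇒ 3j(2 3 5; 0 -3 3)² = 2/165, sgn +1
I_A²/I_B² = (1/330)/(2/165) = 1/4

1/4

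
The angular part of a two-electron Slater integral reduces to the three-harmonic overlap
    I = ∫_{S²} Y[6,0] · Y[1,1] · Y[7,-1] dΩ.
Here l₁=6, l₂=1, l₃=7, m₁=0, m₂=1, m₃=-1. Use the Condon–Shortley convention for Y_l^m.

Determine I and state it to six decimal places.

-0.185147

m-sum 0 ✓  L=14 even ✓  5≤7≤7 ✓
Π(2lᵢ+1) = 13×3×15 = 585
triangle coeff Δ(6,1,7) = 1/1365
Σ_t [0,0]: t=0:+1/518400 = 1/518400
(3j)²=7/195 [(6 1 7; 0 0 0)], sign=-1
Σ_t [0,0]: t=0:+1/1036800 = 1/1036800
(3j)²=4/195 [(6 1 7; 0 1 -1)], sign=+1
⇒ 4πI² = 28/65
I = (-1)√(28/65/(4π)) = -0.18514731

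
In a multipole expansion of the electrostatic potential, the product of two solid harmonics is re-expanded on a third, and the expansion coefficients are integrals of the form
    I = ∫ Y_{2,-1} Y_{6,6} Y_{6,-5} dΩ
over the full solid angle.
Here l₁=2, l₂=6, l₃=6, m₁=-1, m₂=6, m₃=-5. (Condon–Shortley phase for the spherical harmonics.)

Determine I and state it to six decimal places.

Rules hold: Σm=0, L=14 even, 4≤6≤8.
N = 5·13·13 = 845
Δ = 2!·2!·10!/15! = 1/90090
Racah Σ t=0..2: t=0:+1/69120 t=1:−1/14400 t=2:+1/69120 = -7/172800
⇒ 3j(2 6 6; 0 0 0)² = 14/715, sgn -1
Racah Σ t=2..2: t=2:+1/7257600 = 1/7257600
⇒ 3j(2 6 6; -1 6 -5)² = 11/455, sgn -1
4πI² = N·(3j₀)²·(3jₘ)² = 2/5
I = +1·√(0.4/4π) = 0.17841241

0.178412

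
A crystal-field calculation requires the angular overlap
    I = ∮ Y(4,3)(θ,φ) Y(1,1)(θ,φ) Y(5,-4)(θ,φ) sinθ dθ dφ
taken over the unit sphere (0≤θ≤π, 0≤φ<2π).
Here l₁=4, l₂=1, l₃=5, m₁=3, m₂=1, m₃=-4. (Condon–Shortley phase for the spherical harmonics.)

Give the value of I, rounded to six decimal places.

0.294638

m-sum 0 ✓  L=10 even ✓  3≤5≤5 ✓
Π(2lᵢ+1) = 9×3×11 = 297
triangle coeff Δ(4,1,5) = 1/495
Σ_t [0,0]: t=0:+1/576 = 1/576
(3j)²=5/99 [(4 1 5; 0 0 0)], sign=-1
Σ_t [0,0]: t=0:+1/10080 = 1/10080
(3j)²=4/55 [(4 1 5; 3 1 -4)], sign=-1
⇒ 4πI² = 12/11
I = (+1)√(12/11/(4π)) = 0.29463840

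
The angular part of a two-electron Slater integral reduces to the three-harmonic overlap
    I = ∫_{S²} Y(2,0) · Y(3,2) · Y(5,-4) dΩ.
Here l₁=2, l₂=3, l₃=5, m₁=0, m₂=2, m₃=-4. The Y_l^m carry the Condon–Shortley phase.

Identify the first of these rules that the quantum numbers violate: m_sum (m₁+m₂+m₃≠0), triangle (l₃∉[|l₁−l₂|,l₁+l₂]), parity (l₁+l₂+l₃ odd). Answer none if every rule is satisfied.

azimuthal sum: 0 + 2 − 4 = -2  ✗
1 ≤ 5 ≤ 5 (triangle on l)
L = 2 + 3 + 5 = 10 (even)

m_sum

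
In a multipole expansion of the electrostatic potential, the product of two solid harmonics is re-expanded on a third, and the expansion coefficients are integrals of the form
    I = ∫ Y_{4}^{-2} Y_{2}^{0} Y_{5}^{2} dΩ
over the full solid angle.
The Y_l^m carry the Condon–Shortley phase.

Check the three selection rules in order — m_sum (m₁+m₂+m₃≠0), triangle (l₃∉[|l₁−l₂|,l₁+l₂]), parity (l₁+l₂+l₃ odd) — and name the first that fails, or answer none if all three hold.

parity

m₁+m₂+m₃ = -2 + 0 + 2 = 0  ✓
triangle: |4−2|=2 ≤ l₃=5 ≤ 4+2=6  ✓
parity: l₁+l₂+l₃ = 11 is odd  ✗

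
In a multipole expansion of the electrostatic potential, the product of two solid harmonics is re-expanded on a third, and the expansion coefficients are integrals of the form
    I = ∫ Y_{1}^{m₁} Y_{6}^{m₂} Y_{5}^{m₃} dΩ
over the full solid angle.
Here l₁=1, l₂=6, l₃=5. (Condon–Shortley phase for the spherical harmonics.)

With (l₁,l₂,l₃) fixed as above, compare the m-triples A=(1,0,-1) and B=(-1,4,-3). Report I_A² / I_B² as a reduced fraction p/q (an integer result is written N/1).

Same 1,6,5: normalisation and zero-m 3j drop out of the ratio.
A: Δ: 2! 0! 10! / 13! → 1/858; sum: t=0:+1/34560 = 1/34560; 3j²(1 6 5; 1 0 -1) = Δ·Π!·Σ² = 5/286  (sign +1)
B: Δ: 2! 0! 10! / 13! → 1/858; sum: t=2:+1/161280 = 1/161280; 3j²(1 6 5; -1 4 -3) = Δ·Π!·Σ² = 15/286  (sign +1)
I_A²/I_B² = (5/286)/(15/286) = 1/3

1/3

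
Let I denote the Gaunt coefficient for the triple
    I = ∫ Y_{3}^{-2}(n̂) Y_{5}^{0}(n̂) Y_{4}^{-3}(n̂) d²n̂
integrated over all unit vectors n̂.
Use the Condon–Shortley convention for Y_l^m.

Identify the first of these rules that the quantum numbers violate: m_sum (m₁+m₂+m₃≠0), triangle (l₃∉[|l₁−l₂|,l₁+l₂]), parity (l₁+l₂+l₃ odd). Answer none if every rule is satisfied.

m_sum

azimuthal sum: -2 + 0 − 3 = -5  ✗
2 ≤ 4 ≤ 8 (triangle on l)
L = 3 + 5 + 4 = 12 (even)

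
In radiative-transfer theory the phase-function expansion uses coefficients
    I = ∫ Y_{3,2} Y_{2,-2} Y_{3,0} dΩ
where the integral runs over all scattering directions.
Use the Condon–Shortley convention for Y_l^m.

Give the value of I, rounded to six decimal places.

-0.188063

Rules hold: Σm=0, L=8 even, 1≤3≤5.
N = 7·5·7 = 245
Δ = 2!·4!·2!/9! = 1/3780
Racah Σ t=0..2: t=0:+1/24 t=1:−1/4 t=2:+1/24 = -1/6
⇒ 3j(3 2 3; 0 0 0)² = 4/105, sgn +1
Racah Σ t=0..0: t=0:+1/24 = 1/24
⇒ 3j(3 2 3; 2 -2 0)² = 1/21, sgn -1
4πI² = N·(3j₀)²·(3jₘ)² = 4/9
I = -1·√(0.444444/4π) = -0.18806319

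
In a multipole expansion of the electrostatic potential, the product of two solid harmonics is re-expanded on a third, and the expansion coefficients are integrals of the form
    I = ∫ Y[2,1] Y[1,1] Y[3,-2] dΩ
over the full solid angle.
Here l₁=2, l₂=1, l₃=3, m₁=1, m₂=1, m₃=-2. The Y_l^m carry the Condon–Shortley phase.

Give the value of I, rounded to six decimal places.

0.261169

m-sum 0 ✓  L=6 even ✓  1≤3≤3 ✓
Π(2lᵢ+1) = 5×3×7 = 105
triangle coeff Δ(2,1,3) = 1/105
Σ_t [0,0]: t=0:+1/4 = 1/4
(3j)²=3/35 [(2 1 3; 0 0 0)], sign=-1
Σ_t [0,0]: t=0:+1/12 = 1/12
(3j)²=2/21 [(2 1 3; 1 1 -2)], sign=-1
⇒ 4πI² = 6/7
I = (+1)√(6/7/(4π)) = 0.26116903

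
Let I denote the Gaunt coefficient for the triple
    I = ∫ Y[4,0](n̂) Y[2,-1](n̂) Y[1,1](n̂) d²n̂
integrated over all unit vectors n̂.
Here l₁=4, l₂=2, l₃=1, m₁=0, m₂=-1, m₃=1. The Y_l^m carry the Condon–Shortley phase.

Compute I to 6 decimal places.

0.000000

l₃=1 ∉ [2,6] — triangle fails ⇒ I = 0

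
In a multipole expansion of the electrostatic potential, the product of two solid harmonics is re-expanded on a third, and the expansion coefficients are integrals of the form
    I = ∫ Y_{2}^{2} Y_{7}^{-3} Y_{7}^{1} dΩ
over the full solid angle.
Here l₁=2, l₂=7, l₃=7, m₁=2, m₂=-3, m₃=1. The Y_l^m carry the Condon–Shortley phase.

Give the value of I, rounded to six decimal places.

Rules hold: Σm=0, L=16 even, 5≤7≤9.
N = 5·15·15 = 1125
Δ = 2!·2!·12!/17! = 1/185640
Racah Σ t=0..2: t=0:+1/2419200 t=1:−1/518400 t=2:+1/2419200 = -1/907200
⇒ 3j(2 7 7; 0 0 0)² = 56/3315, sgn +1
Racah Σ t=0..0: t=0:+1/3870720 = 1/3870720
⇒ 3j(2 7 7; 2 -3 1)² = 135/6188, sgn +1
4πI² = N·(3j₀)²·(3jₘ)² = 20250/48841
I = +1·√(0.414611/4π) = 0.18164160

0.181642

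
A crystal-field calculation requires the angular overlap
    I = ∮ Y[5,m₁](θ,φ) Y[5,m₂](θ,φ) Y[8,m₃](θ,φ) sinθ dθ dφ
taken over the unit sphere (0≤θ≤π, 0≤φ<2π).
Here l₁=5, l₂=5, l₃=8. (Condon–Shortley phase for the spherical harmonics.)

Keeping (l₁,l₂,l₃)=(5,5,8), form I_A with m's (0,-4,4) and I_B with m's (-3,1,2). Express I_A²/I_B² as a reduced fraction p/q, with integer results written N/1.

1331/1014

Shared (l₁,l₂,l₃)=(5,5,8): N and (l;000)² cancel in I_A²/I_B².
A: Δ = 2!·8!·8!/19! = 1/37413090; Racah Σ t=0..1: t=0:+1/7257600 t=1:−1/23224320 = 11/116121600; ⇒ 3j(5 5 8; 0 -4 4)² = 121/8398, sgn +1
B: Δ = 2!·8!·8!/19! = 1/37413090; Racah Σ t=0..2: t=0:+1/116121600 t=1:−1/3628800 t=2:+1/1658880 = 13/38707200; ⇒ 3j(5 5 8; -3 1 2)² = 39/3553, sgn +1
I_A²/I_B² = (121/8398)/(39/3553) = 1331/1014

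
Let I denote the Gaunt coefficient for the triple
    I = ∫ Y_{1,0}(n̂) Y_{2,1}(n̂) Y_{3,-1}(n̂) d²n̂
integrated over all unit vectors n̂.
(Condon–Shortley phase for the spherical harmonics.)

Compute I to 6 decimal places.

m-sum 0 ✓  L=6 even ✓  1≤3≤3 ✓
Π(2lᵢ+1) = 3×5×7 = 105
triangle coeff Δ(1,2,3) = 1/105
Σ_t [0,0]: t=0:+1/4 = 1/4
(3j)²=3/35 [(1 2 3; 0 0 0)], sign=-1
Σ_t [0,0]: t=0:+1/6 = 1/6
(3j)²=8/105 [(1 2 3; 0 1 -1)], sign=+1
⇒ 4πI² = 24/35
I = (-1)√(24/35/(4π)) = -0.23359668

-0.233597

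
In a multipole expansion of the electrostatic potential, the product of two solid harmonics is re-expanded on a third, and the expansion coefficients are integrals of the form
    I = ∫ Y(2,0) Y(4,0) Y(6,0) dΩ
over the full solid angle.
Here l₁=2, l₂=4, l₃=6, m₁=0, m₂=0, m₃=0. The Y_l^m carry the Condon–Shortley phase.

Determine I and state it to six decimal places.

0.238565

Checks pass: Σm=0; 12 even; l₃=6∈[2,6].
(2·2+1)(2·4+1)(2·6+1) = 585
Δ: 0! 4! 8! / 13! → 1/6435
sum: t=0:+1/2304 = 1/2304
3j²(2 4 6; 0 0 0) = Δ·Π!·Σ² = 5/143  (sign +1)
(m-triple is (0,0,0) — same symbol as above.)
combine: 4πI² = 585·5/143·5/143 = 1125/1573
take √, sign +1: I = 0.23856513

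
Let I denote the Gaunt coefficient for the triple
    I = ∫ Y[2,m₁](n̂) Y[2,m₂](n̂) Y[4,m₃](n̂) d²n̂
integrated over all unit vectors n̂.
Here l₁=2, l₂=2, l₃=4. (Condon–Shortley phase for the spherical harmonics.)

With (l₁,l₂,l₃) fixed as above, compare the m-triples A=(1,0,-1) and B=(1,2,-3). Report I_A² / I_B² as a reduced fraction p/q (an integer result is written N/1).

Shared (l₁,l₂,l₃)=(2,2,4): N and (l;000)² cancel in I_A²/I_B².
A: Δ = 0!·4!·4!/9! = 1/630; Racah Σ t=0..0: t=0:+1/24 = 1/24; ⇒ 3j(2 2 4; 1 0 -1)² = 1/21, sgn -1
B: Δ = 0!·4!·4!/9! = 1/630; Racah Σ t=0..0: t=0:+1/144 = 1/144; ⇒ 3j(2 2 4; 1 2 -3)² = 1/18, sgn -1
I_A²/I_B² = (1/21)/(1/18) = 6/7

6/7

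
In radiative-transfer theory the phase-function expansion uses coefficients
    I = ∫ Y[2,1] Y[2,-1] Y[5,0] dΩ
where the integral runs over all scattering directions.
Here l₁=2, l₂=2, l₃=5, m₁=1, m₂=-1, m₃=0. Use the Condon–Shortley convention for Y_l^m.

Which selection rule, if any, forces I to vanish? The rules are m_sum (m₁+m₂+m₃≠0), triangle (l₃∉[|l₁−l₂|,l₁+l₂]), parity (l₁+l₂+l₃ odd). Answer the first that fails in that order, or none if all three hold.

Σmᵢ = 0  ✓
l₃∈[|l₁−l₂|,l₁+l₂]=[0,4], have l₃=5  ✗
Σlᵢ = 9 ⇒ odd

triangle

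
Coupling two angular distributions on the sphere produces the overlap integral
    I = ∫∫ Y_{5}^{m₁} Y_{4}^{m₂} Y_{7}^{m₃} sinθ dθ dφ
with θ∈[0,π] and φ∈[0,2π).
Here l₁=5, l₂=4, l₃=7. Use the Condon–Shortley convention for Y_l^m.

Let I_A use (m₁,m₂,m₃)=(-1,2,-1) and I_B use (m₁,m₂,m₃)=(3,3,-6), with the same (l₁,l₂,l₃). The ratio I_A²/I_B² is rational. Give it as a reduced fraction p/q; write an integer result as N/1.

1682/3575

l's match ⇒ only the (l;m) 3-j factors differ between A and B.
A: triangle coeff Δ(5,4,7) = 1/6126120; Σ_t [0,2]: t=0:+1/2073600 t=1:−1/86400 t=2:+1/55296 = 29/4147200; (3j)²=841/145860 [(5 4 7; -1 2 -1)], sign=+1
B: triangle coeff Δ(5,4,7) = 1/6126120; Σ_t [1,2]: t=1:−1/3628800 t=2:+1/9676800 = -1/5806080; (3j)²=5/408 [(5 4 7; 3 3 -6)], sign=+1
I_A²/I_B² = (841/145860)/(5/408) = 1682/3575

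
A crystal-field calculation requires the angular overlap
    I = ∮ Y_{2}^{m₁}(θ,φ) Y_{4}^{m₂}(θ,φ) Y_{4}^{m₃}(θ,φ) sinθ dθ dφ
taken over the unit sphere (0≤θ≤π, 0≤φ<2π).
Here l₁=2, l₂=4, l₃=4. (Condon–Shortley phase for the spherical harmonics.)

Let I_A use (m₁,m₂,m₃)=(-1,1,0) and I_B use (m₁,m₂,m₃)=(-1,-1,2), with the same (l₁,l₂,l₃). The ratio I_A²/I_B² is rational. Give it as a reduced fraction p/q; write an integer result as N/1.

10/81

l's match ⇒ only the (l;m) 3-j factors differ between A and B.
A: triangle coeff Δ(2,4,4) = 1/13860; Σ_t [1,2]: t=1:−1/96 t=2:+1/72 = 1/288; (3j)²=1/462 [(2 4 4; -1 1 0)], sign=+1
B: triangle coeff Δ(2,4,4) = 1/13860; Σ_t [1,2]: t=1:−1/96 t=2:+1/240 = -1/160; (3j)²=27/1540 [(2 4 4; -1 -1 2)], sign=-1
I_A²/I_B² = (1/462)/(27/1540) = 10/81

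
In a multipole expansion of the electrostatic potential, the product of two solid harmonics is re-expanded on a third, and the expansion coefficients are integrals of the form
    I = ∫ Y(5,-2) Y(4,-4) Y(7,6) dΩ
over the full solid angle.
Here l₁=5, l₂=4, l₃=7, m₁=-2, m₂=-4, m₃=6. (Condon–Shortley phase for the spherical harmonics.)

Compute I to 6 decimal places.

-0.188638

m-sum 0 ✓  L=16 even ✓  1≤7≤9 ✓
Π(2lᵢ+1) = 11×9×15 = 1485
triangle coeff Δ(5,4,7) = 1/6126120
Σ_t [0,2]: t=0:+1/69120 t=1:−1/20736 t=2:+1/69120 = -1/51840
(3j)²=280/21879 [(5 4 7; 0 0 0)], sign=+1
Σ_t [0,0]: t=0:+1/7257600 = 1/7257600
(3j)²=2/85 [(5 4 7; -2 -4 6)], sign=-1
⇒ 4πI² = 1680/3757
I = (-1)√(1680/3757/(4π)) = -0.18863797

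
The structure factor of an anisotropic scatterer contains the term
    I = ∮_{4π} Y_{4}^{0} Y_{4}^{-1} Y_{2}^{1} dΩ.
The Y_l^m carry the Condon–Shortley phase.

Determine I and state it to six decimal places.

Rules hold: Σm=0, L=10 even, 0≤2≤8.
N = 9·9·5 = 405
Δ = 6!·2!·2!/11! = 1/13860
Racah Σ t=2..4: t=2:+1/192 t=3:−1/36 t=4:+1/192 = -5/288
⇒ 3j(4 4 2; 0 0 0)² = 20/693, sgn -1
Racah Σ t=2..3: t=2:+1/96 t=3:−1/72 = -1/288
⇒ 3j(4 4 2; 0 -1 1)² = 1/462, sgn +1
4πI² = N·(3j₀)²·(3jₘ)² = 150/5929
I = -1·√(0.0252994/4π) = -0.04486937

-0.044869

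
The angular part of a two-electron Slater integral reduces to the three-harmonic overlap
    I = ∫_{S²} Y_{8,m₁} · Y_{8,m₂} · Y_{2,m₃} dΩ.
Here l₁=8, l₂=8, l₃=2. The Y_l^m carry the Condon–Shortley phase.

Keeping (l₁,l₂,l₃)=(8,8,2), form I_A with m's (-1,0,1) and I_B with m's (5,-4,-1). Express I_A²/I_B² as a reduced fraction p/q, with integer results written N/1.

Shared (l₁,l₂,l₃)=(8,8,2): N and (l;000)² cancel in I_A²/I_B².
A: Δ = 14!·2!·2!/19! = 1/348840; Racah Σ t=7..8: t=7:−1/50803200 t=8:+1/58060800 = -1/406425600; ⇒ 3j(8 8 2; -1 0 1)² = 1/3230, sgn +1
B: Δ = 14!·2!·2!/19! = 1/348840; Racah Σ t=2..3: t=2:+1/1916006400 t=3:−1/479001600 = -1/638668800; ⇒ 3j(8 8 2; 5 -4 -1)² = 117/6460, sgn +1
I_A²/I_B² = (1/3230)/(117/6460) = 2/117

2/117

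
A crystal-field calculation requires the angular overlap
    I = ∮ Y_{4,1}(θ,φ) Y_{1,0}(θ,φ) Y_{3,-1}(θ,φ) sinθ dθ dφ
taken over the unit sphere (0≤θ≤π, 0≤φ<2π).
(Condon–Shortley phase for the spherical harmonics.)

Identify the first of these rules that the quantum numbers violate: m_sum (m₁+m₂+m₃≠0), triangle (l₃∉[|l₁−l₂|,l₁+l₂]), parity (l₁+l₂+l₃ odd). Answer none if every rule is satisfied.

none

azimuthal sum: 1 + 0 − 1 = 0  ✓
3 ≤ 3 ≤ 5 (triangle on l)  ✓
L = 4 + 1 + 3 = 8 (even)  ✓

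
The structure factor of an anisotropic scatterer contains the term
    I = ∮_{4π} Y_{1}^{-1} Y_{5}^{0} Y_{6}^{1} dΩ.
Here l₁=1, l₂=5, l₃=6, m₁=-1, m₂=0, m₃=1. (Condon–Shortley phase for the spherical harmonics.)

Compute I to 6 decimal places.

-0.187239

Rules hold: Σm=0, L=12 even, 4≤6≤6.
N = 3·11·13 = 429
Δ = 0!·2!·10!/13! = 1/858
Racah Σ t=0..0: t=0:+1/14400 = 1/14400
⇒ 3j(1 5 6; 0 0 0)² = 6/143, sgn +1
Racah Σ t=0..0: t=0:+1/28800 = 1/28800
⇒ 3j(1 5 6; -1 0 1)² = 7/286, sgn -1
4πI² = N·(3j₀)²·(3jₘ)² = 63/143
I = -1·√(0.440559/4π) = -0.18723944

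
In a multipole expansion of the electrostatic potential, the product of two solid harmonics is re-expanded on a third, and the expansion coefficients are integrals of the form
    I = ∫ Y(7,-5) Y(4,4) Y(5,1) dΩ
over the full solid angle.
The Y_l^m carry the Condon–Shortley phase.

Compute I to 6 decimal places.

0.195759

m-sum 0 ✓  L=16 even ✓  3≤5≤11 ✓
Π(2lᵢ+1) = 15×9×11 = 1485
triangle coeff Δ(7,4,5) = 1/6126120
Σ_t [2,4]: t=2:+1/69120 t=3:−1/20736 t=4:+1/69120 = -1/51840
(3j)²=280/21879 [(7 4 5; 0 0 0)], sign=+1
Σ_t [6,6]: t=6:+1/2073600 = 1/2073600
(3j)²=28/1105 [(7 4 5; -5 4 1)], sign=+1
⇒ 4πI² = 23520/48841
I = (+1)√(23520/48841/(4π)) = 0.19575887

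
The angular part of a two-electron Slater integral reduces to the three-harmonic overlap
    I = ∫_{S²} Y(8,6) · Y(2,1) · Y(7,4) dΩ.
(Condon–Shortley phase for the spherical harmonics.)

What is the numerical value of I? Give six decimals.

0.000000

m-sum = 6 + 1 + 4 = 11 ≠ 0 ⇒ I = 0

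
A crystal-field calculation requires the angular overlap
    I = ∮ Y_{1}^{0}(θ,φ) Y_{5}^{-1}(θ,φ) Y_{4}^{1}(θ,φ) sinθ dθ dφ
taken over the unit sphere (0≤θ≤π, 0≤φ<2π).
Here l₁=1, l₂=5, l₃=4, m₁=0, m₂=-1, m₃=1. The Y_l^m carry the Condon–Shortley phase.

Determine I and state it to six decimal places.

m-sum 0 ✓  L=10 even ✓  4≤4≤6 ✓
Π(2lᵢ+1) = 3×11×9 = 297
triangle coeff Δ(1,5,4) = 1/495
Σ_t [1,1]: t=1:−1/576 = -1/576
(3j)²=5/99 [(1 5 4; 0 0 0)], sign=-1
Σ_t [1,1]: t=1:−1/720 = -1/720
(3j)²=8/165 [(1 5 4; 0 -1 1)], sign=+1
⇒ 4πI² = 8/11
I = (-1)√(8/11/(4π)) = -0.24057125

-0.240571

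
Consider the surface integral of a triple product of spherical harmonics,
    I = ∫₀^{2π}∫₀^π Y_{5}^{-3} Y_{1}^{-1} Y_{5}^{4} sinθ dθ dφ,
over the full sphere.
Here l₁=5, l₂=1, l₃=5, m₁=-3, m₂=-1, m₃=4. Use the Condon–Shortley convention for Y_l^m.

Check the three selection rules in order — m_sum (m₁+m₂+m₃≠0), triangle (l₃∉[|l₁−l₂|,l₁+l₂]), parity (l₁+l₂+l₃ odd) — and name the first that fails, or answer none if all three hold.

Σmᵢ = 0  ✓
l₃∈[|l₁−l₂|,l₁+l₂]=[4,6], have l₃=5  ✓
Σlᵢ = 11 ⇒ odd  ✗

parity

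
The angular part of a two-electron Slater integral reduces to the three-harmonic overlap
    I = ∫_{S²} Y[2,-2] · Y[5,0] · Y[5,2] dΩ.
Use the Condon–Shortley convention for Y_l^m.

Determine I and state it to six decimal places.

-0.191372

Checks pass: Σm=0; 12 even; l₃=5∈[3,7].
(2·2+1)(2·5+1)(2·5+1) = 605
Δ: 2! 2! 8! / 13! → 1/38610
sum: t=0:+1/2880 t=1:−1/576 t=2:+1/2880 = -1/960
3j²(2 5 5; 0 0 0) = Δ·Π!·Σ² = 10/429  (sign +1)
sum: t=2:+1/2880 = 1/2880
3j²(2 5 5; -2 0 2) = Δ·Π!·Σ² = 14/429  (sign -1)
combine: 4πI² = 605·10/429·14/429 = 700/1521
take √, sign -1: I = -0.19137248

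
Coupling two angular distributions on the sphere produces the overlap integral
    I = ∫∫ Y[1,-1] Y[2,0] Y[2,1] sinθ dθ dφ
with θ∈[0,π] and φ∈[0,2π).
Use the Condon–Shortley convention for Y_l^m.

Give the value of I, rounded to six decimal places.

0.000000

L=5 odd ⇒ parity kills the (l;000) factor ⇒ I = 0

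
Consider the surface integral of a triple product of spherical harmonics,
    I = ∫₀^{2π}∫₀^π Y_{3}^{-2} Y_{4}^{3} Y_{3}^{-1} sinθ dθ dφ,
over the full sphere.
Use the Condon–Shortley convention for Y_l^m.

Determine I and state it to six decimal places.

-0.095955

Checks pass: Σm=0; 10 even; l₃=3∈[1,7].
(2·3+1)(2·4+1)(2·3+1) = 441
Δ: 4! 2! 4! / 11! → 1/34650
sum: t=1:−1/72 t=2:+1/16 t=3:−1/72 = 5/144
3j²(3 4 3; 0 0 0) = Δ·Π!·Σ² = 2/77  (sign -1)
sum: t=3:−1/288 t=4:+1/144 = 1/288
3j²(3 4 3; -2 3 -1) = Δ·Π!·Σ² = 1/99  (sign +1)
combine: 4πI² = 441·2/77·1/99 = 14/121
take √, sign -1: I = -0.09595473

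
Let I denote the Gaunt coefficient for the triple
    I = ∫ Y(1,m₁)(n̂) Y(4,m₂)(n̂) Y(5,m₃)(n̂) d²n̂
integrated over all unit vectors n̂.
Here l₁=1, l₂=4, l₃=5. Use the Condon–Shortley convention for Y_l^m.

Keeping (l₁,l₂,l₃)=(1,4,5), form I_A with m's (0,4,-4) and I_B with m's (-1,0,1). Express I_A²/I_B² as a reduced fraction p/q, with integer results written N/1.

Same 1,4,5: normalisation and zero-m 3j drop out of the ratio.
A: Δ: 0! 2! 8! / 11! → 1/495; sum: t=0:+1/40320 = 1/40320; 3j²(1 4 5; 0 4 -4) = Δ·Π!·Σ² = 1/55  (sign -1)
B: Δ: 0! 2! 8! / 11! → 1/495; sum: t=0:+1/1152 = 1/1152; 3j²(1 4 5; -1 0 1) = Δ·Π!·Σ² = 1/33  (sign +1)
I_A²/I_B² = (1/55)/(1/33) = 3/5

3/5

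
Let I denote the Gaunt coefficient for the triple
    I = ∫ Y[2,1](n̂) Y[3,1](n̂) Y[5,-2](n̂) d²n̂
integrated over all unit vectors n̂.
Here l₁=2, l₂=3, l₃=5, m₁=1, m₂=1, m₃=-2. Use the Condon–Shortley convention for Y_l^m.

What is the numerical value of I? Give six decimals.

Rules hold: Σm=0, L=10 even, 1≤5≤5.
N = 5·7·11 = 385
Δ = 0!·4!·6!/11! = 1/2310
Racah Σ t=0..0: t=0:+1/144 = 1/144
⇒ 3j(2 3 5; 0 0 0)² = 10/231, sgn -1
Racah Σ t=0..0: t=0:+1/288 = 1/288
⇒ 3j(2 3 5; 1 1 -2)² = 1/22, sgn -1
4πI² = N·(3j₀)²·(3jₘ)² = 25/33
I = +1·√(0.757576/4π) = 0.24553200

0.245532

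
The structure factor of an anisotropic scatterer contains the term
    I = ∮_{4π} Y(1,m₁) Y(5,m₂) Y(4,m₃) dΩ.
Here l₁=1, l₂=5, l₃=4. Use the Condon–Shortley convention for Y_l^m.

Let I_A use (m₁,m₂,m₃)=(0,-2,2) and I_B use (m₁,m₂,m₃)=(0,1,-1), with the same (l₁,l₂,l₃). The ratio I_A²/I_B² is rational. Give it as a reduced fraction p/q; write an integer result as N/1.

Shared (l₁,l₂,l₃)=(1,5,4): N and (l;000)² cancel in I_A²/I_B².
A: Δ = 2!·0!·8!/11! = 1/495; Racah Σ t=1..1: t=1:−1/1440 = -1/1440; ⇒ 3j(1 5 4; 0 -2 2)² = 7/165, sgn -1
B: Δ = 2!·0!·8!/11! = 1/495; Racah Σ t=1..1: t=1:−1/720 = -1/720; ⇒ 3j(1 5 4; 0 1 -1)² = 8/165, sgn +1
I_A²/I_B² = (7/165)/(8/165) = 7/8

7/8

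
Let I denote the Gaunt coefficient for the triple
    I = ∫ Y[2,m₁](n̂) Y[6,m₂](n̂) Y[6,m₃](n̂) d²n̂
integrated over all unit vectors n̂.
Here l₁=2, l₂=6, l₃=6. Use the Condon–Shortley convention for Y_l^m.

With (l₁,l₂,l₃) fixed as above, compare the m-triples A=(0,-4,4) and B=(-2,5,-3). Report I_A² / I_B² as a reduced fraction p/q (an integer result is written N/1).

2/55

Same 2,6,6: normalisation and zero-m 3j drop out of the ratio.
A: Δ: 2! 2! 10! / 15! → 1/90090; sum: t=0:+1/322560 t=1:−1/362880 t=2:+1/14515200 = 1/2419200; 3j²(2 6 6; 0 -4 4) = Δ·Π!·Σ² = 2/5005  (sign +1)
B: Δ: 2! 2! 10! / 15! → 1/90090; sum: t=2:+1/1451520 = 1/1451520; 3j²(2 6 6; -2 5 -3) = Δ·Π!·Σ² = 1/91  (sign -1)
I_A²/I_B² = (2/5005)/(1/91) = 2/55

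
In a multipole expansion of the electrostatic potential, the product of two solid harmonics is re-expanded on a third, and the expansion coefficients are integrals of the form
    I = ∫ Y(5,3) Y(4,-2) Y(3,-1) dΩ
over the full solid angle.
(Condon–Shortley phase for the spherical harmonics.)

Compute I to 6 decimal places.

-0.144236

Checks pass: Σm=0; 12 even; l₃=3∈[1,9].
(2·5+1)(2·4+1)(2·3+1) = 693
Δ: 6! 4! 2! / 13! → 1/180180
sum: t=2:+1/576 t=3:−1/144 t=4:+1/576 = -1/288
3j²(5 4 3; 0 0 0) = Δ·Π!·Σ² = 20/1001  (sign +1)
sum: t=0:+1/5760 t=1:−1/720 t=2:+1/2304 = -1/1280
3j²(5 4 3; 3 -2 -1) = Δ·Π!·Σ² = 27/1430  (sign -1)
combine: 4πI² = 693·20/1001·27/1430 = 486/1859
take √, sign -1: I = -0.14423595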